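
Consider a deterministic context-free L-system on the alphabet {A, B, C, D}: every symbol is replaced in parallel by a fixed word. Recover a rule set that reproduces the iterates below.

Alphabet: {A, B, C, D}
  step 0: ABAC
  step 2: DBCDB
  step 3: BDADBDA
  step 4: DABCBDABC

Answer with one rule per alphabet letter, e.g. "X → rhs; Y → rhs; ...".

  step 3 ⇒ step 4: BDADBDA ⇒ DA·B·C·B·DA·B·C
    A ↦ C
    B ↦ DA
    D ↦ B
  step 2 ⇒ step 3: DBCDB ⇒ B·DA·D·B·DA
    C ↦ D

A->C, B->DA, C->D, D->B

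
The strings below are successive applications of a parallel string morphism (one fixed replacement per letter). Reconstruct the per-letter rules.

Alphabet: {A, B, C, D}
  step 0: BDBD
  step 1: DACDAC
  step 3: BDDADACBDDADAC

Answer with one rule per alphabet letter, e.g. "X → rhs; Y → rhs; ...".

A->B, B->DA, C->BD, D->C

  step 0 ⇒ step 1: BDBD ⇒ DA·C·DA·C
    B ↦ DA
    D ↦ C
    A ↦ B  (constrained at step 1)
    C ↦ BD  (constrained at step 1)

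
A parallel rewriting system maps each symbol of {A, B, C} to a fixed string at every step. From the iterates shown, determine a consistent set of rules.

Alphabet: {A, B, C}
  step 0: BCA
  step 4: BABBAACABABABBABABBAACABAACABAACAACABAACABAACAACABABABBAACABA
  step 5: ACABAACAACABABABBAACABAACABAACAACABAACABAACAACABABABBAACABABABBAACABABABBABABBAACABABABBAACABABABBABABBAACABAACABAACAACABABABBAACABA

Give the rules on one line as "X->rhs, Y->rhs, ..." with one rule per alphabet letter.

A->BA, B->ACA, C->B

  step 4 ⇒ step 5: BABBAACABABABBABABBAACABAACABAACAACABAACABAACAACABABABBAACABA ⇒ ACA·BA·ACA·ACA·BA·BA·B·BA·ACA·BA·ACA·BA·ACA·ACA·BA·ACA·BA·ACA·ACA·BA·BA·B·BA·ACA·BA·BA·B·BA·ACA·BA·BA·B·BA·BA·B·BA·ACA·BA·BA·B·BA·ACA·BA·BA·B·BA·BA·B·BA·ACA·BA·ACA·BA·ACA·ACA·BA·BA·B·BA·ACA·BA
    A ↦ BA
    B ↦ ACA
    C ↦ B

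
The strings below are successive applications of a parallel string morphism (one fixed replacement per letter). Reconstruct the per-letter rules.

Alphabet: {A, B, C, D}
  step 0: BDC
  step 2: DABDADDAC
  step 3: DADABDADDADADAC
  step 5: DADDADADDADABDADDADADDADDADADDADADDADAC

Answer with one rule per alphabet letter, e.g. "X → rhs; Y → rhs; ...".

A->D, B->AB, C->AC, D->DA

  step 2 ⇒ step 3: DABDADDAC ⇒ DA·D·AB·DA·D·DA·DA·D·AC
    A ↦ D
    B ↦ AB
    C ↦ AC
    D ↦ DA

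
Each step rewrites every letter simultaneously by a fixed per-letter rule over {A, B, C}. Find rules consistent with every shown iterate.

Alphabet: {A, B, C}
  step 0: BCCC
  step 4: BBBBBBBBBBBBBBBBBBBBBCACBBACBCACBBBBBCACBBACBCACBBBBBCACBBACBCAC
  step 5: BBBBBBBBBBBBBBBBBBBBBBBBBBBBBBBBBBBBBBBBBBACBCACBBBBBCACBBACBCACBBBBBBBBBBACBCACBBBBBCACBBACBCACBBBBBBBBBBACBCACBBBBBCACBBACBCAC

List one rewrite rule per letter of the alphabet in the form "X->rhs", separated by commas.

A->BC, B->BB, C->AC

  step 4 ⇒ step 5: BBBBBBBBBBBBBBBBBBBBBCACBBACBCACBBBBBCACBBACBCACBBBBBCACBBACBCAC ⇒ BB·BB·BB·BB·BB·BB·BB·BB·BB·BB·BB·BB·BB·BB·BB·BB·BB·BB·BB·BB·BB·AC·BC·AC·BB·BB·BC·AC·BB·AC·BC·AC·BB·BB·BB·BB·BB·AC·BC·AC·BB·BB·BC·AC·BB·AC·BC·AC·BB·BB·BB·BB·BB·AC·BC·AC·BB·BB·BC·AC·BB·AC·BC·AC
    A ↦ BC
    B ↦ BB
    C ↦ AC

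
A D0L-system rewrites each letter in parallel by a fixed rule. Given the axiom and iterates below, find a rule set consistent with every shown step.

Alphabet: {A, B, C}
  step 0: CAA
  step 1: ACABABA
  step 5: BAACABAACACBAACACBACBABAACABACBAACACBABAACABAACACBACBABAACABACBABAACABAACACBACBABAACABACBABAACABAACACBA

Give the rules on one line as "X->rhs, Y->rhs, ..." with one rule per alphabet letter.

  step 0 ⇒ step 1: CAA ⇒ ACA·BA·BA
    A ↦ BA
    C ↦ ACA
    B ↦ C  (constrained at step 1)

A->BA, B->C, C->ACA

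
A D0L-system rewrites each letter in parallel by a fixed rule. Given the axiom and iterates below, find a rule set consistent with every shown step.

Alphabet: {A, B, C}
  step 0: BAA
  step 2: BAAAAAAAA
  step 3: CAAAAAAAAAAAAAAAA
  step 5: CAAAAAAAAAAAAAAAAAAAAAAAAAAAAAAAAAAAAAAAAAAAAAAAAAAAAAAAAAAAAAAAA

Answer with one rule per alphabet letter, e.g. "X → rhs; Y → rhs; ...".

A->AA, B->C, C->B

  step 2 ⇒ step 3: BAAAAAAAA ⇒ C·AA·AA·AA·AA·AA·AA·AA·AA
    A ↦ AA
    B ↦ C
    C ↦ B  (constrained at step 3)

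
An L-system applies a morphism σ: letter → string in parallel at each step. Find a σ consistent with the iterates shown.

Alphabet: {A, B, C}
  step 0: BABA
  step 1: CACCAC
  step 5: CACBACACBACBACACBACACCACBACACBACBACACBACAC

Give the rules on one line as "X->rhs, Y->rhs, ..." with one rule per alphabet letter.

A->C, B->CA, C->BA

  step 0 ⇒ step 1: BABA ⇒ CA·C·CA·C
    A ↦ C
    B ↦ CA
    C ↦ BA  (constrained at step 1)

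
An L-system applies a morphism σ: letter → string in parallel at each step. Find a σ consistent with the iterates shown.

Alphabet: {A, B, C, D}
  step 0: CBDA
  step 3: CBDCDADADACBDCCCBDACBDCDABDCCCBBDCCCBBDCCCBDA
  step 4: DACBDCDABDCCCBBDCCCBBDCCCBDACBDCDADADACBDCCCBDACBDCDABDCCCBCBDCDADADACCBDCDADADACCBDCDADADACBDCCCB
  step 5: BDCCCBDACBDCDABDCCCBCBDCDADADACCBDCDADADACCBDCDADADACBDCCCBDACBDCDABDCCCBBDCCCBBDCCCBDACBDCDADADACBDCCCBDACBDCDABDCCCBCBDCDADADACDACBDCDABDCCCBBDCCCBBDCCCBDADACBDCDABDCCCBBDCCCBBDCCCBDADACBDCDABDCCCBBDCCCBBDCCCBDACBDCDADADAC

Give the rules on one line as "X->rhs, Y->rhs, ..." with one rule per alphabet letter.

A->CCB, B->C, C->DA, D->BDC

  step 4 ⇒ step 5: DACBDCDABDCCCBBDCCCBBDCCCBDACBDCDADADACBDCCCBDACBDCDABDCCCBCBDCDADADACCBDCDADADACCBDCDADADACBDCCCB ⇒ BDC·CCB·DA·C·BDC·DA·BDC·CCB·C·BDC·DA·DA·DA·C·C·BDC·DA·DA·DA·C·C·BDC·DA·DA·DA·C·BDC·CCB·DA·C·BDC·DA·BDC·CCB·BDC·CCB·BDC·CCB·DA·C·BDC·DA·DA·DA·C·BDC·CCB·DA·C·BDC·DA·BDC·CCB·C·BDC·DA·DA·DA·C·DA·C·BDC·DA·BDC·CCB·BDC·CCB·BDC·CCB·DA·DA·C·BDC·DA·BDC·CCB·BDC·CCB·BDC·CCB·DA·DA·C·BDC·DA·BDC·CCB·BDC·CCB·BDC·CCB·DA·C·BDC·DA·DA·DA·C
    A ↦ CCB
    B ↦ C
    C ↦ DA
    D ↦ BDC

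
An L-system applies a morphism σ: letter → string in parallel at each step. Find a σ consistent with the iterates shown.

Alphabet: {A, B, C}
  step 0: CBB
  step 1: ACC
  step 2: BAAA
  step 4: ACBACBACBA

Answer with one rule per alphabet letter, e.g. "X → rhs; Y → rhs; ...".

  step 1 ⇒ step 2: ACC ⇒ BA·A·A
    A ↦ BA
    C ↦ A
  step 0 ⇒ step 1: CBB ⇒ A·C·C
    B ↦ C

A->BA, B->C, C->A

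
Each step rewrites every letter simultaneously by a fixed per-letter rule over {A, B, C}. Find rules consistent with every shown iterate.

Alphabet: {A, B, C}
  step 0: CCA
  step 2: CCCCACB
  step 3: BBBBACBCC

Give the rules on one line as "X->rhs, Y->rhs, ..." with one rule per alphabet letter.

A->AC, B->CC, C->B

  step 2 ⇒ step 3: CCCCACB ⇒ B·B·B·B·AC·B·CC
    A ↦ AC
    B ↦ CC
    C ↦ B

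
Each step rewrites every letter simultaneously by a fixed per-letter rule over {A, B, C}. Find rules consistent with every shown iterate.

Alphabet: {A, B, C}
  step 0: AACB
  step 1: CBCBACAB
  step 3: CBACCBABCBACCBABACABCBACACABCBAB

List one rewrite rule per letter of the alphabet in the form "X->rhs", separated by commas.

  step 0 ⇒ step 1: AACB ⇒ CB·CB·AC·AB
    A ↦ CB
    B ↦ AB
    C ↦ AC

A->CB, B->AB, C->AC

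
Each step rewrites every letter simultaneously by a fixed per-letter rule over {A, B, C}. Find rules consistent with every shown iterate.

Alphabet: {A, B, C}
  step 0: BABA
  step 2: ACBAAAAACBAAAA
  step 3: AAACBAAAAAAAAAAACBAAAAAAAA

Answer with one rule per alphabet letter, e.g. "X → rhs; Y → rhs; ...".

A->AA, B->CB, C->A

  step 2 ⇒ step 3: ACBAAAAACBAAAA ⇒ AA·A·CB·AA·AA·AA·AA·AA·A·CB·AA·AA·AA·AA
    A ↦ AA
    B ↦ CB
    C ↦ A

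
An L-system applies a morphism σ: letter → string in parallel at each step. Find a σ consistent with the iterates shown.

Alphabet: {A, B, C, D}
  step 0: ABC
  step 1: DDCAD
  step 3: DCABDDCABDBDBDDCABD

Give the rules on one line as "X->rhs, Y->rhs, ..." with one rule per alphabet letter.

A->D, B->DCA, C->D, D->BD

  step 0 ⇒ step 1: ABC ⇒ D·DCA·D
    A ↦ D
    B ↦ DCA
    C ↦ D
    D ↦ BD  (constrained at step 1)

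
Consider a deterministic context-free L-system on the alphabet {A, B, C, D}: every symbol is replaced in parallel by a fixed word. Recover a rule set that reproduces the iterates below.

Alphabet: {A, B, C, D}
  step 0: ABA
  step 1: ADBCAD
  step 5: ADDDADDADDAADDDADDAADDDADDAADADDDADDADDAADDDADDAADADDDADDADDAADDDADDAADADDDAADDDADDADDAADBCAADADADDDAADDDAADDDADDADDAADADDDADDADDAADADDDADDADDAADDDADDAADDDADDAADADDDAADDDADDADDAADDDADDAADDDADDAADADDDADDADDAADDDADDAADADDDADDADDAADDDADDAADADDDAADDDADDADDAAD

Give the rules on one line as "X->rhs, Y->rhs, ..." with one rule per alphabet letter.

  step 0 ⇒ step 1: ABA ⇒ AD·BC·AD
    A ↦ AD
    B ↦ BC
    C ↦ AAD  (constrained at step 1)
    D ↦ DDA  (constrained at step 1)

A->AD, B->BC, C->AAD, D->DDA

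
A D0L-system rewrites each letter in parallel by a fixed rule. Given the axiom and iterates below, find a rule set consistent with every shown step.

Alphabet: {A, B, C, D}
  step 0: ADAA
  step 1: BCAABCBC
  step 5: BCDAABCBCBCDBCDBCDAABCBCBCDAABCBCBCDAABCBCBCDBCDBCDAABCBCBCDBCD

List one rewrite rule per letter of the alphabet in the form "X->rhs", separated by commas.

A->BC, B->BC, C->D, D->AA

  step 0 ⇒ step 1: ADAA ⇒ BC·AA·BC·BC
    A ↦ BC
    D ↦ AA
    B ↦ BC  (constrained at step 1)
    C ↦ D  (constrained at step 1)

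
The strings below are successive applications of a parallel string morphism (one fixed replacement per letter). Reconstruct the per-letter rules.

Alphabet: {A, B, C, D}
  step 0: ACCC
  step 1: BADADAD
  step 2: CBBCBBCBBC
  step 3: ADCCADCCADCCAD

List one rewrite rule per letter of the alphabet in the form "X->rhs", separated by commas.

A->B, B->C, C->AD, D->BC

  step 2 ⇒ step 3: CBBCBBCBBC ⇒ AD·C·C·AD·C·C·AD·C·C·AD
    B ↦ C
    C ↦ AD
  step 0 ⇒ step 1: ACCC ⇒ B·AD·AD·AD
    A ↦ B
  step 1 ⇒ step 2: BADADAD ⇒ C·B·BC·B·BC·B·BC
    D ↦ BC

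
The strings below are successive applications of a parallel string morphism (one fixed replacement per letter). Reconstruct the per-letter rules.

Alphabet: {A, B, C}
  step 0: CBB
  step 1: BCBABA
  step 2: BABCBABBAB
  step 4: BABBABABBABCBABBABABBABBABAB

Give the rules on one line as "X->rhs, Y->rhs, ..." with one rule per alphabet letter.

  step 1 ⇒ step 2: BCBABA ⇒ BA·BC·BA·B·BA·B
    A ↦ B
    B ↦ BA
    C ↦ BC

A->B, B->BA, C->BC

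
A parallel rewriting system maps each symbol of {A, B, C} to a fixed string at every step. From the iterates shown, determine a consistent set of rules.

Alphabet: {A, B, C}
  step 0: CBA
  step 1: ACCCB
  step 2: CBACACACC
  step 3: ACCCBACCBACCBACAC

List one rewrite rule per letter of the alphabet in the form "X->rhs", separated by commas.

  step 2 ⇒ step 3: CBACACACC ⇒ AC·C·CB·AC·CB·AC·CB·AC·AC
    A ↦ CB
    B ↦ C
    C ↦ AC

A->CB, B->C, C->AC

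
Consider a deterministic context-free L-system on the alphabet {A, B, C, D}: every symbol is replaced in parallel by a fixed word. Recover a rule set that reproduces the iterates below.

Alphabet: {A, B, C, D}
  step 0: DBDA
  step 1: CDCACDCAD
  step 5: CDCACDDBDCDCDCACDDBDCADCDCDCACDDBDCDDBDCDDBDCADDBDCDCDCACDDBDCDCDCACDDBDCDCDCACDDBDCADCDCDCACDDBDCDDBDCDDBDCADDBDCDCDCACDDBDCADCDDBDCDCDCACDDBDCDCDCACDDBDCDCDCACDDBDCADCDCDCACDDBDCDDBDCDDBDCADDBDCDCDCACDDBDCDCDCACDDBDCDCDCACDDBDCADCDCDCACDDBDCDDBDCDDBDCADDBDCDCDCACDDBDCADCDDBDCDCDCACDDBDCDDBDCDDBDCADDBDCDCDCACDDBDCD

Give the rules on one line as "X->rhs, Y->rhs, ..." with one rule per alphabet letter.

A->CAD, B->CA, C->DBD, D->CD

  step 0 ⇒ step 1: DBDA ⇒ CD·CA·CD·CAD
    A ↦ CAD
    B ↦ CA
    D ↦ CD
    C ↦ DBD  (constrained at step 1)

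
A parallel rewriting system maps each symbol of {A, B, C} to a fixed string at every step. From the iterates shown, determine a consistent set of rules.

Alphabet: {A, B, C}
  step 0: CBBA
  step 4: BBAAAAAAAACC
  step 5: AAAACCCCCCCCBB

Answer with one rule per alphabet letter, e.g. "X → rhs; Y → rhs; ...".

A->C, B->AA, C->B

  step 4 ⇒ step 5: BBAAAAAAAACC ⇒ AA·AA·C·C·C·C·C·C·C·C·B·B
    A ↦ C
    B ↦ AA
    C ↦ B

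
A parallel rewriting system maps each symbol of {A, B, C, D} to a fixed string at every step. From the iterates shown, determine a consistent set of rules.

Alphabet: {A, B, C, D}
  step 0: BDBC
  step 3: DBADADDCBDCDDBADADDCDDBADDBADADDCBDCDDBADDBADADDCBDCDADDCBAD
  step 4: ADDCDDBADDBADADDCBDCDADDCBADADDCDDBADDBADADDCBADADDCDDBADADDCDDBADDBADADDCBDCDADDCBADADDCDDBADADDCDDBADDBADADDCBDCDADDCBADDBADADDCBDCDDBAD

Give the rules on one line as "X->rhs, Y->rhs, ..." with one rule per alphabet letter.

A->DB, B->DCD, C->DCB, D->AD

  step 3 ⇒ step 4: DBADADDCBDCDDBADADDCDDBADDBADADDCBDCDDBADDBADADDCBDCDADDCBAD ⇒ AD·DCD·DB·AD·DB·AD·AD·DCB·DCD·AD·DCB·AD·AD·DCD·DB·AD·DB·AD·AD·DCB·AD·AD·DCD·DB·AD·AD·DCD·DB·AD·DB·AD·AD·DCB·DCD·AD·DCB·AD·AD·DCD·DB·AD·AD·DCD·DB·AD·DB·AD·AD·DCB·DCD·AD·DCB·AD·DB·AD·AD·DCB·DCD·DB·AD
    A ↦ DB
    B ↦ DCD
    C ↦ DCB
    D ↦ AD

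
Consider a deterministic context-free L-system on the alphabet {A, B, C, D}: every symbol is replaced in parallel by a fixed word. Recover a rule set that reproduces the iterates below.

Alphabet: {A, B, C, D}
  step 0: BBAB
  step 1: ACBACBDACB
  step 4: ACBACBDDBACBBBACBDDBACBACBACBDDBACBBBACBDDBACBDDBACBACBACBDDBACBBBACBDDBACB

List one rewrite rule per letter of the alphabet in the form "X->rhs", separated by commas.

  step 0 ⇒ step 1: BBAB ⇒ ACB·ACB·D·ACB
    A ↦ D
    B ↦ ACB
    C ↦ DB  (constrained at step 1)
    D ↦ B  (constrained at step 1)

A->D, B->ACB, C->DB, D->B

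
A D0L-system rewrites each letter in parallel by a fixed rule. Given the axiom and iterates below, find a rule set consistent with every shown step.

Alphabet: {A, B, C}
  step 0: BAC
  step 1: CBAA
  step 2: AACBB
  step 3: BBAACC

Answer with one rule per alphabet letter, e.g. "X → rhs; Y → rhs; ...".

A->B, B->C, C->AA

  step 2 ⇒ step 3: AACBB ⇒ B·B·AA·C·C
    A ↦ B
    B ↦ C
    C ↦ AA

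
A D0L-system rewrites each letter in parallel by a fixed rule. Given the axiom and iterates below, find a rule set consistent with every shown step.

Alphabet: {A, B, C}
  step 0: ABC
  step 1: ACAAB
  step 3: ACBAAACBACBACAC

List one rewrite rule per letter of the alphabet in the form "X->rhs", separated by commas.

A->AC, B->AA, C->B

  step 0 ⇒ step 1: ABC ⇒ AC·AA·B
    A ↦ AC
    B ↦ AA
    C ↦ B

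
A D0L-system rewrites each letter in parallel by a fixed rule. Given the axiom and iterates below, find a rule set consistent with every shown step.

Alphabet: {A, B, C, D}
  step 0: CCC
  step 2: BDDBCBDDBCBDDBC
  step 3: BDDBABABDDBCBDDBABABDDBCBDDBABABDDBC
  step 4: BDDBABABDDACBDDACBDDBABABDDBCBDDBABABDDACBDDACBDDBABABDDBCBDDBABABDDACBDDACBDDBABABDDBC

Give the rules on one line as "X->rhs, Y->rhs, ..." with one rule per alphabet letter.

A->AC, B->BDD, C->BC, D->BA

  step 3 ⇒ step 4: BDDBABABDDBCBDDBABABDDBCBDDBABABDDBC ⇒ BDD·BA·BA·BDD·AC·BDD·AC·BDD·BA·BA·BDD·BC·BDD·BA·BA·BDD·AC·BDD·AC·BDD·BA·BA·BDD·BC·BDD·BA·BA·BDD·AC·BDD·AC·BDD·BA·BA·BDD·BC
    A ↦ AC
    B ↦ BDD
    C ↦ BC
    D ↦ BA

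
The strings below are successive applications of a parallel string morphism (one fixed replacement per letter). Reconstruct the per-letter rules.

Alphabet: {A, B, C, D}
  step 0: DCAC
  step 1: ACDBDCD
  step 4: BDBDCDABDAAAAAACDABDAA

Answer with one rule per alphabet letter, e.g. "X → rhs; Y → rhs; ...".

  step 0 ⇒ step 1: DCAC ⇒ A·CD·BD·CD
    A ↦ BD
    C ↦ CD
    D ↦ A
    B ↦ A  (constrained at step 1)

A->BD, B->A, C->CD, D->A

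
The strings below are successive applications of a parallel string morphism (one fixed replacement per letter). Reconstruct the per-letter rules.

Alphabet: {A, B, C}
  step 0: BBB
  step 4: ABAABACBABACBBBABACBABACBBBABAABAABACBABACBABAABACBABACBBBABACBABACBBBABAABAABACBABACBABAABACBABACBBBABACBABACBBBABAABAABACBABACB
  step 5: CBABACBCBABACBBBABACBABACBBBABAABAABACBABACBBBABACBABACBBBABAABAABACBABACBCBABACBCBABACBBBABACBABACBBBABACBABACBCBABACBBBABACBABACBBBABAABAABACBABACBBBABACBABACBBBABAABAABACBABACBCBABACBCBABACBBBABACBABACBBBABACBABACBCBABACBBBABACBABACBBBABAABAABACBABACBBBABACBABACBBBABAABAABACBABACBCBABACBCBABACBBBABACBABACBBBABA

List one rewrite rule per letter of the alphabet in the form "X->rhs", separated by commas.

  step 4 ⇒ step 5: ABAABACBABACBBBABACBABACBBBABAABAABACBABACBABAABACBABACBBBABACBABACBBBABAABAABACBABACBABAABACBABACBBBABACBABACBBBABAABAABACBABACB ⇒ CB·ABA·CB·CB·ABA·CB·BB·ABA·CB·ABA·CB·BB·ABA·ABA·ABA·CB·ABA·CB·BB·ABA·CB·ABA·CB·BB·ABA·ABA·ABA·CB·ABA·CB·CB·ABA·CB·CB·ABA·CB·BB·ABA·CB·ABA·CB·BB·ABA·CB·ABA·CB·CB·ABA·CB·BB·ABA·CB·ABA·CB·BB·ABA·ABA·ABA·CB·ABA·CB·BB·ABA·CB·ABA·CB·BB·ABA·ABA·ABA·CB·ABA·CB·CB·ABA·CB·CB·ABA·CB·BB·ABA·CB·ABA·CB·BB·ABA·CB·ABA·CB·CB·ABA·CB·BB·ABA·CB·ABA·CB·BB·ABA·ABA·ABA·CB·ABA·CB·BB·ABA·CB·ABA·CB·BB·ABA·ABA·ABA·CB·ABA·CB·CB·ABA·CB·CB·ABA·CB·BB·ABA·CB·ABA·CB·BB·ABA
    A ↦ CB
    B ↦ ABA
    C ↦ BB

A->CB, B->ABA, C->BB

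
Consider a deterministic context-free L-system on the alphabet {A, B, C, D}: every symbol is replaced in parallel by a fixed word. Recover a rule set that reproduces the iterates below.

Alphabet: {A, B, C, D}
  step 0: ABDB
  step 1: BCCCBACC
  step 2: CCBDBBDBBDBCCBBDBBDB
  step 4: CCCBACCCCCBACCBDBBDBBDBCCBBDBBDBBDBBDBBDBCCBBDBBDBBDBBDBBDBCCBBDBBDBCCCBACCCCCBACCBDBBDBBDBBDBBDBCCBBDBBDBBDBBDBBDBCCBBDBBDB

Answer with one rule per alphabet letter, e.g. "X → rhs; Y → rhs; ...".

  step 1 ⇒ step 2: BCCCBACC ⇒ CC·BDB·BDB·BDB·CC·B·BDB·BDB
    A ↦ B
    B ↦ CC
    C ↦ BDB
  step 0 ⇒ step 1: ABDB ⇒ B·CC·CBA·CC
    D ↦ CBA

A->B, B->CC, C->BDB, D->CBA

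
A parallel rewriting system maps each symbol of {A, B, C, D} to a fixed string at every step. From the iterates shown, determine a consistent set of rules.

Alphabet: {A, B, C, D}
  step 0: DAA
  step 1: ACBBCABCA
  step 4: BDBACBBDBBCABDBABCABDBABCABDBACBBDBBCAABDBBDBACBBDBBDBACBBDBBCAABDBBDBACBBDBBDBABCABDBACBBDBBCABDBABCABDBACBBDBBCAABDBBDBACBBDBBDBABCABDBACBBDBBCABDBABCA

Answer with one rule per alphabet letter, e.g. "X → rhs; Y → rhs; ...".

  step 0 ⇒ step 1: DAA ⇒ ACB·BCA·BCA
    A ↦ BCA
    D ↦ ACB
    B ↦ BDB  (constrained at step 1)
    C ↦ A  (constrained at step 1)

A->BCA, B->BDB, C->A, D->ACB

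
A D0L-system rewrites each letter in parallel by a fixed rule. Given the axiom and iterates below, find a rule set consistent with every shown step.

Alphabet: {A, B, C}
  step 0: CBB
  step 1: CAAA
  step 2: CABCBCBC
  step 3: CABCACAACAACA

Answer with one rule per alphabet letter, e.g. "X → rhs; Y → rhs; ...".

A->BC, B->A, C->CA

  step 2 ⇒ step 3: CABCBCBC ⇒ CA·BC·A·CA·A·CA·A·CA
    A ↦ BC
    B ↦ A
    C ↦ CA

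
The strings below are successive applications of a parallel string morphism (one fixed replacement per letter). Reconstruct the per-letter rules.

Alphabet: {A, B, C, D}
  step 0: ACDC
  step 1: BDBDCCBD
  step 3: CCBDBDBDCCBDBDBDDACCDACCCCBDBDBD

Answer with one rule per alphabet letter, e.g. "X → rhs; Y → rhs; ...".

  step 0 ⇒ step 1: ACDC ⇒ BD·BD·CC·BD
    A ↦ BD
    C ↦ BD
    D ↦ CC
    B ↦ DA  (constrained at step 1)

A->BD, B->DA, C->BD, D->CC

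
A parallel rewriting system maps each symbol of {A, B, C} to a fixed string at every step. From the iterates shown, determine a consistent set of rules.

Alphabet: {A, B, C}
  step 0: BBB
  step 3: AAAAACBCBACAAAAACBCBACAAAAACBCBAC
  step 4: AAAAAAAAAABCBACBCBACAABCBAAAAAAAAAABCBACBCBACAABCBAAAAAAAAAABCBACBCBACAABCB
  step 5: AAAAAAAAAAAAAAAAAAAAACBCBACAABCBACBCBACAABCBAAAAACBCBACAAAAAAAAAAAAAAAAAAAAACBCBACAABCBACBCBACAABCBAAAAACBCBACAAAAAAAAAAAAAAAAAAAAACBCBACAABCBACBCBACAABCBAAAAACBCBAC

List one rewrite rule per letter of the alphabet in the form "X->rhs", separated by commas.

  step 4 ⇒ step 5: AAAAAAAAAABCBACBCBACAABCBAAAAAAAAAABCBACBCBACAABCBAAAAAAAAAABCBACBCBACAABCB ⇒ AA·AA·AA·AA·AA·AA·AA·AA·AA·AA·AC·BCB·AC·AA·BCB·AC·BCB·AC·AA·BCB·AA·AA·AC·BCB·AC·AA·AA·AA·AA·AA·AA·AA·AA·AA·AA·AC·BCB·AC·AA·BCB·AC·BCB·AC·AA·BCB·AA·AA·AC·BCB·AC·AA·AA·AA·AA·AA·AA·AA·AA·AA·AA·AC·BCB·AC·AA·BCB·AC·BCB·AC·AA·BCB·AA·AA·AC·BCB·AC
    A ↦ AA
    B ↦ AC
    C ↦ BCB

A->AA, B->AC, C->BCB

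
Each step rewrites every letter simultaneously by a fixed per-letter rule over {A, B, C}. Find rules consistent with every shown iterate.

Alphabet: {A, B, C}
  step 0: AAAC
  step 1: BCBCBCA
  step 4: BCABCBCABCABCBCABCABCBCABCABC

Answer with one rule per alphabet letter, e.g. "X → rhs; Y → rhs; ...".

A->BC, B->BC, C->A

  step 0 ⇒ step 1: AAAC ⇒ BC·BC·BC·A
    A ↦ BC
    C ↦ A
    B ↦ BC  (constrained at step 1)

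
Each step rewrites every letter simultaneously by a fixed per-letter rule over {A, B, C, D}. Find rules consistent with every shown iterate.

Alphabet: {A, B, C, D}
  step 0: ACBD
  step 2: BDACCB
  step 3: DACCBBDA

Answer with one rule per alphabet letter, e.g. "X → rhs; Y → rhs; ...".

  step 2 ⇒ step 3: BDACCB ⇒ DA·C·C·B·B·DA
    A ↦ C
    B ↦ DA
    C ↦ B
    D ↦ C

A->C, B->DA, C->B, D->C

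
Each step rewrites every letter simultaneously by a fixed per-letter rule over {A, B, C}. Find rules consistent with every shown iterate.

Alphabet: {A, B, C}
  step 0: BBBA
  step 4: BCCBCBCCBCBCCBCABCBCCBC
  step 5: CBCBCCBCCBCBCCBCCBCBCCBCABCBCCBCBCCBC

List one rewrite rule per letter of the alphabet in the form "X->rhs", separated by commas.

  step 4 ⇒ step 5: BCCBCBCCBCBCCBCABCBCCBC ⇒ C·BC·BC·C·BC·C·BC·BC·C·BC·C·BC·BC·C·BC·AB·C·BC·C·BC·BC·C·BC
    A ↦ AB
    B ↦ C
    C ↦ BC

A->AB, B->C, C->BC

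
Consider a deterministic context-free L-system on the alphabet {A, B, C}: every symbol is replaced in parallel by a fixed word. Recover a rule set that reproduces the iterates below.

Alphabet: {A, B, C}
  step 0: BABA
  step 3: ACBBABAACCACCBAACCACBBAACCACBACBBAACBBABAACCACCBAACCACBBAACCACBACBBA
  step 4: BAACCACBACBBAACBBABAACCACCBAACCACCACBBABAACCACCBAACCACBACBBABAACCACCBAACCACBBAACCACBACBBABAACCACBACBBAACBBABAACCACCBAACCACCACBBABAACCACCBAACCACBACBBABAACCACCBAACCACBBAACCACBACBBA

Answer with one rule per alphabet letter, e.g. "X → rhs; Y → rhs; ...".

  step 3 ⇒ step 4: ACBBABAACCACCBAACCACBBAACCACBACBBAACBBABAACCACCBAACCACBBAACCACBACBBA ⇒ BA·ACC·ACB·ACB·BA·ACB·BA·BA·ACC·ACC·BA·ACC·ACC·ACB·BA·BA·ACC·ACC·BA·ACC·ACB·ACB·BA·BA·ACC·ACC·BA·ACC·ACB·BA·ACC·ACB·ACB·BA·BA·ACC·ACB·ACB·BA·ACB·BA·BA·ACC·ACC·BA·ACC·ACC·ACB·BA·BA·ACC·ACC·BA·ACC·ACB·ACB·BA·BA·ACC·ACC·BA·ACC·ACB·BA·ACC·ACB·ACB·BA
    A ↦ BA
    B ↦ ACB
    C ↦ ACC

A->BA, B->ACB, C->ACC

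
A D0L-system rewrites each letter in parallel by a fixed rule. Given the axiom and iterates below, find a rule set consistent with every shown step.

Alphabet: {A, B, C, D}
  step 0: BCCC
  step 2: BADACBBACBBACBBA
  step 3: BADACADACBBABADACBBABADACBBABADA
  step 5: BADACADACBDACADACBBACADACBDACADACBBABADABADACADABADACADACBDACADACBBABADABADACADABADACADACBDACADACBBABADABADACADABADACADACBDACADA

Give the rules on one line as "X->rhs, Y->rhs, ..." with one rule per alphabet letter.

A->DA, B->BA, C->CB, D->CA

  step 2 ⇒ step 3: BADACBBACBBACBBA ⇒ BA·DA·CA·DA·CB·BA·BA·DA·CB·BA·BA·DA·CB·BA·BA·DA
    A ↦ DA
    B ↦ BA
    C ↦ CB
    D ↦ CA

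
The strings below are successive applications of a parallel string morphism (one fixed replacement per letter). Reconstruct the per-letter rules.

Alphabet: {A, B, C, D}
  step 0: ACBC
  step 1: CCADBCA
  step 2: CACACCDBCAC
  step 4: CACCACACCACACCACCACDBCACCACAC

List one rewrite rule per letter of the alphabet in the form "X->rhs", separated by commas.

  step 1 ⇒ step 2: CCADBCA ⇒ CA·CA·C·C·DB·CA·C
    A ↦ C
    B ↦ DB
    C ↦ CA
    D ↦ C

A->C, B->DB, C->CA, D->C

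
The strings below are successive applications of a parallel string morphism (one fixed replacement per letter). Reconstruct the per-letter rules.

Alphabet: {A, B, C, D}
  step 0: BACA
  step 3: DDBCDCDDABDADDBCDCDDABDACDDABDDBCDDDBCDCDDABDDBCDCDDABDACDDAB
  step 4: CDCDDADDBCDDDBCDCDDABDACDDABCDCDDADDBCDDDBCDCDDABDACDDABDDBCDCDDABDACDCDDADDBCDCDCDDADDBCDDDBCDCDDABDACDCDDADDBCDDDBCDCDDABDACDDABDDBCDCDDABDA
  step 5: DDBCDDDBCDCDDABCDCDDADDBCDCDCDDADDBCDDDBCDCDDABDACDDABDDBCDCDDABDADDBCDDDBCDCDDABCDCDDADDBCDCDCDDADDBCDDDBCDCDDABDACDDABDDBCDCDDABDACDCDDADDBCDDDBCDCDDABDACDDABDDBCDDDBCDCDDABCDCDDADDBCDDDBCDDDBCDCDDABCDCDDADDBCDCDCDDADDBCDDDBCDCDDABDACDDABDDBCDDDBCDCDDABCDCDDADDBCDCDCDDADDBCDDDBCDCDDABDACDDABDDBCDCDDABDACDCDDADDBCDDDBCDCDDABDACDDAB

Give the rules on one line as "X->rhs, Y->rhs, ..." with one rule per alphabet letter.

  step 4 ⇒ step 5: CDCDDADDBCDDDBCDCDDABDACDDABCDCDDADDBCDDDBCDCDDABDACDDABDDBCDCDDABDACDCDDADDBCDCDCDDADDBCDDDBCDCDDABDACDCDDADDBCDDDBCDCDDABDACDDABDDBCDCDDABDA ⇒ DDB·CD·DDB·CD·CD·DAB·CD·CD·DA·DDB·CD·CD·CD·DA·DDB·CD·DDB·CD·CD·DAB·DA·CD·DAB·DDB·CD·CD·DAB·DA·DDB·CD·DDB·CD·CD·DAB·CD·CD·DA·DDB·CD·CD·CD·DA·DDB·CD·DDB·CD·CD·DAB·DA·CD·DAB·DDB·CD·CD·DAB·DA·CD·CD·DA·DDB·CD·DDB·CD·CD·DAB·DA·CD·DAB·DDB·CD·DDB·CD·CD·DAB·CD·CD·DA·DDB·CD·DDB·CD·DDB·CD·CD·DAB·CD·CD·DA·DDB·CD·CD·CD·DA·DDB·CD·DDB·CD·CD·DAB·DA·CD·DAB·DDB·CD·DDB·CD·CD·DAB·CD·CD·DA·DDB·CD·CD·CD·DA·DDB·CD·DDB·CD·CD·DAB·DA·CD·DAB·DDB·CD·CD·DAB·DA·CD·CD·DA·DDB·CD·DDB·CD·CD·DAB·DA·CD·DAB
    A ↦ DAB
    B ↦ DA
    C ↦ DDB
    D ↦ CD

A->DAB, B->DA, C->DDB, D->CD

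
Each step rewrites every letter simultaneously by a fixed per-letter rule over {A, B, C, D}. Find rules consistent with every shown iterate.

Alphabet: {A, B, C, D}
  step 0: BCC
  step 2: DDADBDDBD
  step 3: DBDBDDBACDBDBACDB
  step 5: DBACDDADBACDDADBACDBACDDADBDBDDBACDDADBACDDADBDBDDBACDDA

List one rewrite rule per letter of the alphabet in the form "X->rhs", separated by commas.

A->D, B->AC, C->DA, D->DB

  step 2 ⇒ step 3: DDADBDDBD ⇒ DB·DB·D·DB·AC·DB·DB·AC·DB
    A ↦ D
    B ↦ AC
    D ↦ DB
    C ↦ DA  (constrained at step 0)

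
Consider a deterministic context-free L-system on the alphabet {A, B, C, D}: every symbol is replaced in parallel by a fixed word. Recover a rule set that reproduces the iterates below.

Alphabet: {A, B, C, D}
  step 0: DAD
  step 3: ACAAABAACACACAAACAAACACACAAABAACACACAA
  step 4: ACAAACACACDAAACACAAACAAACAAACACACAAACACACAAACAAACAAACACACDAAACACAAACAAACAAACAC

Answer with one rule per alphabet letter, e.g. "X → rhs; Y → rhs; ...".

A->AC, B->DAA, C->AA, D->ABA

  step 3 ⇒ step 4: ACAAABAACACACAAACAAACACACAAABAACACACAA ⇒ AC·AA·AC·AC·AC·DAA·AC·AC·AA·AC·AA·AC·AA·AC·AC·AC·AA·AC·AC·AC·AA·AC·AA·AC·AA·AC·AC·AC·DAA·AC·AC·AA·AC·AA·AC·AA·AC·AC
    A ↦ AC
    B ↦ DAA
    C ↦ AA
    D ↦ ABA  (constrained at step 0)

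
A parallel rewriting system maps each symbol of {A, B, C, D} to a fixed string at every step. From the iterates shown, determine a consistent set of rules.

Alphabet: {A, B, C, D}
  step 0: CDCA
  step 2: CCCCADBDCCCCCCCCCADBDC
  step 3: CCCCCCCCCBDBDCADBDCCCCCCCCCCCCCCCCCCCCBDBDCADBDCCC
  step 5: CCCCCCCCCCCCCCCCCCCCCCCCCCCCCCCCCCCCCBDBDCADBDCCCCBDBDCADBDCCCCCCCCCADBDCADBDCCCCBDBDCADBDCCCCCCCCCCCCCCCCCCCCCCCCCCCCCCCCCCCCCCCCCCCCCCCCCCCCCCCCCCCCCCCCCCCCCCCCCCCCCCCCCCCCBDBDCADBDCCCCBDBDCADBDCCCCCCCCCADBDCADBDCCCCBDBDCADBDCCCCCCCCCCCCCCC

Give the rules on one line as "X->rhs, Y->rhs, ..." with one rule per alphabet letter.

A->CBD, B->AD, C->CC, D->BDC

  step 2 ⇒ step 3: CCCCADBDCCCCCCCCCADBDC ⇒ CC·CC·CC·CC·CBD·BDC·AD·BDC·CC·CC·CC·CC·CC·CC·CC·CC·CC·CBD·BDC·AD·BDC·CC
    A ↦ CBD
    B ↦ AD
    C ↦ CC
    D ↦ BDC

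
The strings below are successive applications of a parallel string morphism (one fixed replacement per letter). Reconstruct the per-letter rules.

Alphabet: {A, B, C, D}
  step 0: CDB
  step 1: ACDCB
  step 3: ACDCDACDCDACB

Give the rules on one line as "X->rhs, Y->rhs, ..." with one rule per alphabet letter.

  step 0 ⇒ step 1: CDB ⇒ A·CD·CB
    B ↦ CB
    C ↦ A
    D ↦ CD
    A ↦ CD  (constrained at step 1)

A->CD, B->CB, C->A, D->CD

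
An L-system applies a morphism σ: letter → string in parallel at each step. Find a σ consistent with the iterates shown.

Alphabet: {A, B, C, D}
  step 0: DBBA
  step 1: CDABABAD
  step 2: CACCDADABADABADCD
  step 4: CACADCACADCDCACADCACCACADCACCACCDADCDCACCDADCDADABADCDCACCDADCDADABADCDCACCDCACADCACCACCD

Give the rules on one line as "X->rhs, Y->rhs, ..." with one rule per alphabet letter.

A->AD, B->AB, C->CAC, D->CD

  step 1 ⇒ step 2: CDABABAD ⇒ CAC·CD·AD·AB·AD·AB·AD·CD
    A ↦ AD
    B ↦ AB
    C ↦ CAC
    D ↦ CD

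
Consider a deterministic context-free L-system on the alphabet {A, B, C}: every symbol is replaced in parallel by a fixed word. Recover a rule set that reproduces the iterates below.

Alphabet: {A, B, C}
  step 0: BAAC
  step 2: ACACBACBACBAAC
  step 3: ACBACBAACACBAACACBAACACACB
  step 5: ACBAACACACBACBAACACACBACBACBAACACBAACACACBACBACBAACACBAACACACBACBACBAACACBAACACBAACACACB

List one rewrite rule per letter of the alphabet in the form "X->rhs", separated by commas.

A->AC, B->AAC, C->B

  step 2 ⇒ step 3: ACACBACBACBAAC ⇒ AC·B·AC·B·AAC·AC·B·AAC·AC·B·AAC·AC·AC·B
    A ↦ AC
    B ↦ AAC
    C ↦ B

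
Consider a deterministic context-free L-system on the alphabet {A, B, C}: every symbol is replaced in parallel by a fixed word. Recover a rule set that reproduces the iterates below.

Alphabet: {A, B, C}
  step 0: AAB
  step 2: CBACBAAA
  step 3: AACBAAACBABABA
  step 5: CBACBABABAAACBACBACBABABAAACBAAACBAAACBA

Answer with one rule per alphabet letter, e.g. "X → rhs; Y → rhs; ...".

  step 2 ⇒ step 3: CBACBAAA ⇒ AA·C·BA·AA·C·BA·BA·BA
    A ↦ BA
    B ↦ C
    C ↦ AA

A->BA, B->C, C->AA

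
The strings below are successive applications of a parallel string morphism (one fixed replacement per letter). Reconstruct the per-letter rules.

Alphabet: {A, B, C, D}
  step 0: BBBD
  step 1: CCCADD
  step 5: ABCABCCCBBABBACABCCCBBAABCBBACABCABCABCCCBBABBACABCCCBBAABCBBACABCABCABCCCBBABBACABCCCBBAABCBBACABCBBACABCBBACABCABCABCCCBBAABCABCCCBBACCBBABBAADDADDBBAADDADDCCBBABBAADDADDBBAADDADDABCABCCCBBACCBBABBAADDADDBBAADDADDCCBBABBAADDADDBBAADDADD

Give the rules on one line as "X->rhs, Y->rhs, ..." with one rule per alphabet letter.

  step 0 ⇒ step 1: BBBD ⇒ C·C·C·ADD
    B ↦ C
    D ↦ ADD
    A ↦ BBA  (constrained at step 1)
    C ↦ ABC  (constrained at step 1)

A->BBA, B->C, C->ABC, D->ADD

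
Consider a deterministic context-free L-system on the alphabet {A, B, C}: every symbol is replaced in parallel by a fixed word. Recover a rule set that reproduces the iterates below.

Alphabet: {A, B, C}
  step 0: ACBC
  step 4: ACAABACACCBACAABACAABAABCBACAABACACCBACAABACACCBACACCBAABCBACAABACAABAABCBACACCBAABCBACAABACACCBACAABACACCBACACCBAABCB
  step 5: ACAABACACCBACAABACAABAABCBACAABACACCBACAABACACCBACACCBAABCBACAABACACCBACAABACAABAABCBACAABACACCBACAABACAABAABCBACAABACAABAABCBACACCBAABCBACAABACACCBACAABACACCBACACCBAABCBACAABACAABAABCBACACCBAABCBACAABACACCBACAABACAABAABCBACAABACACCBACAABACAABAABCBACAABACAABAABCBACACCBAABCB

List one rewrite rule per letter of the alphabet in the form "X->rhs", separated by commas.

  step 4 ⇒ step 5: ACAABACACCBACAABACAABAABCBACAABACACCBACAABACACCBACACCBAABCBACAABACAABAABCBACACCBAABCBACAABACACCBACAABACACCBACACCBAABCB ⇒ AC·AAB·AC·AC·CB·AC·AAB·AC·AAB·AAB·CB·AC·AAB·AC·AC·CB·AC·AAB·AC·AC·CB·AC·AC·CB·AAB·CB·AC·AAB·AC·AC·CB·AC·AAB·AC·AAB·AAB·CB·AC·AAB·AC·AC·CB·AC·AAB·AC·AAB·AAB·CB·AC·AAB·AC·AAB·AAB·CB·AC·AC·CB·AAB·CB·AC·AAB·AC·AC·CB·AC·AAB·AC·AC·CB·AC·AC·CB·AAB·CB·AC·AAB·AC·AAB·AAB·CB·AC·AC·CB·AAB·CB·AC·AAB·AC·AC·CB·AC·AAB·AC·AAB·AAB·CB·AC·AAB·AC·AC·CB·AC·AAB·AC·AAB·AAB·CB·AC·AAB·AC·AAB·AAB·CB·AC·AC·CB·AAB·CB
    A ↦ AC
    B ↦ CB
    C ↦ AAB

A->AC, B->CB, C->AAB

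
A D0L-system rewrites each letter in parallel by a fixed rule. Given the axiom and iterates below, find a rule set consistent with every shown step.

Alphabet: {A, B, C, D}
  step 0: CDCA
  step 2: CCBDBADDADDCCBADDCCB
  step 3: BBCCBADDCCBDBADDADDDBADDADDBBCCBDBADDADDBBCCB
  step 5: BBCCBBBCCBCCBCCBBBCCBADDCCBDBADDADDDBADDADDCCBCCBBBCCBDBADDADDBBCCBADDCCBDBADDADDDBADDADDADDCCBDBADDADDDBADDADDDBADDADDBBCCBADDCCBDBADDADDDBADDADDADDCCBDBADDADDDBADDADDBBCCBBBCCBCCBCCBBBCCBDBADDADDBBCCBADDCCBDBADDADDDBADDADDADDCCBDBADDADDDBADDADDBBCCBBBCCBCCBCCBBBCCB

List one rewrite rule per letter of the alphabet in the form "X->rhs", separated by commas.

  step 2 ⇒ step 3: CCBDBADDADDCCBADDCCB ⇒ B·B·CCB·ADD·CCB·DB·ADD·ADD·DB·ADD·ADD·B·B·CCB·DB·ADD·ADD·B·B·CCB
    A ↦ DB
    B ↦ CCB
    C ↦ B
    D ↦ ADD

A->DB, B->CCB, C->B, D->ADD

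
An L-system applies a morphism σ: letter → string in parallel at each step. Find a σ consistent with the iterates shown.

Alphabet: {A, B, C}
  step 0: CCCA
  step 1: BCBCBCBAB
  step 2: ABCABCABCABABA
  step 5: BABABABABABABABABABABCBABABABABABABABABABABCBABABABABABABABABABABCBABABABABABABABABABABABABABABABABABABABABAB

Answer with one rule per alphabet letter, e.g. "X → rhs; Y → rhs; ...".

A->BAB, B->A, C->BC

  step 1 ⇒ step 2: BCBCBCBAB ⇒ A·BC·A·BC·A·BC·A·BAB·A
    A ↦ BAB
    B ↦ A
    C ↦ BC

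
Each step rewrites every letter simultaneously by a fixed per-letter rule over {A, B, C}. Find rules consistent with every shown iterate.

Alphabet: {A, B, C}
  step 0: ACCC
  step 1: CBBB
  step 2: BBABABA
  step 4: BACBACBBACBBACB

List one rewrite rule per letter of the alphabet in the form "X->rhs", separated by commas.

A->C, B->BA, C->B

  step 1 ⇒ step 2: CBBB ⇒ B·BA·BA·BA
    B ↦ BA
    C ↦ B
  step 0 ⇒ step 1: ACCC ⇒ C·B·B·B
    A ↦ C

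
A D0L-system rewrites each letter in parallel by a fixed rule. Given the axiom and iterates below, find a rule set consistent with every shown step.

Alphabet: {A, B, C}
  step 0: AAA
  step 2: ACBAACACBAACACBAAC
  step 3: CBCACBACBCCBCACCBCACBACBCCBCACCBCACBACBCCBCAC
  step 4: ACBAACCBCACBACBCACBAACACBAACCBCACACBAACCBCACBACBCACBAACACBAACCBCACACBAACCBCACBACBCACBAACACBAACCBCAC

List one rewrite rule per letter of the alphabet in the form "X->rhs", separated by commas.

A->CBC, B->BA, C->AC

  step 3 ⇒ step 4: CBCACBACBCCBCACCBCACBACBCCBCACCBCACBACBCCBCAC ⇒ AC·BA·AC·CBC·AC·BA·CBC·AC·BA·AC·AC·BA·AC·CBC·AC·AC·BA·AC·CBC·AC·BA·CBC·AC·BA·AC·AC·BA·AC·CBC·AC·AC·BA·AC·CBC·AC·BA·CBC·AC·BA·AC·AC·BA·AC·CBC·AC
    A ↦ CBC
    B ↦ BA
    C ↦ AC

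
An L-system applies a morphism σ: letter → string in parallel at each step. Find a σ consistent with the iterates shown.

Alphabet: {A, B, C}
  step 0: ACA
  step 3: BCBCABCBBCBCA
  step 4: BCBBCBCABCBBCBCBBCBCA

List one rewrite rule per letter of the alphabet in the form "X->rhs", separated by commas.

A->CA, B->BC, C->B

  step 3 ⇒ step 4: BCBCABCBBCBCA ⇒ BC·B·BC·B·CA·BC·B·BC·BC·B·BC·B·CA
    A ↦ CA
    B ↦ BC
    C ↦ B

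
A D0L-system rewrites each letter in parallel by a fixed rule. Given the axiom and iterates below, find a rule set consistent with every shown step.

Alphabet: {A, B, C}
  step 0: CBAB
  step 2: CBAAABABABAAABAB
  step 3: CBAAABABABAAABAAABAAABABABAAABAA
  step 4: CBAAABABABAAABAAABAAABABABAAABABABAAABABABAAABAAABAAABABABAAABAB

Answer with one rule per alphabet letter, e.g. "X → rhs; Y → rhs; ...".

A->AB, B->AA, C->CB

  step 3 ⇒ step 4: CBAAABABABAAABAAABAAABABABAAABAA ⇒ CB·AA·AB·AB·AB·AA·AB·AA·AB·AA·AB·AB·AB·AA·AB·AB·AB·AA·AB·AB·AB·AA·AB·AA·AB·AA·AB·AB·AB·AA·AB·AB
    A ↦ AB
    B ↦ AA
    C ↦ CB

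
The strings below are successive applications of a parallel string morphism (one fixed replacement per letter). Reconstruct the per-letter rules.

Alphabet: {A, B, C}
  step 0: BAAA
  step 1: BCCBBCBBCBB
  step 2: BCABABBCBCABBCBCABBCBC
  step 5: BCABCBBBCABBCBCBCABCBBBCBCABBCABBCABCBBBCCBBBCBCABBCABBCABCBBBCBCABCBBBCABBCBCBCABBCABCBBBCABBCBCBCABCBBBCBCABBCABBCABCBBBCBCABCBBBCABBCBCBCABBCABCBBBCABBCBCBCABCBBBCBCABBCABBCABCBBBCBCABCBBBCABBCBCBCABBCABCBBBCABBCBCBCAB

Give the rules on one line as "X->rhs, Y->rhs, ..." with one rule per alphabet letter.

A->CBB, B->BC, C->AB

  step 1 ⇒ step 2: BCCBBCBBCBB ⇒ BC·AB·AB·BC·BC·AB·BC·BC·AB·BC·BC
    B ↦ BC
    C ↦ AB
  step 0 ⇒ step 1: BAAA ⇒ BC·CBB·CBB·CBB
    A ↦ CBB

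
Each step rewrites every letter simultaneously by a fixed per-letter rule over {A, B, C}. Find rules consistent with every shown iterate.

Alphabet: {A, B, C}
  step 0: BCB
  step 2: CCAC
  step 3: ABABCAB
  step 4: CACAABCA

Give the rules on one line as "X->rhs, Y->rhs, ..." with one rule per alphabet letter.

  step 3 ⇒ step 4: ABABCAB ⇒ C·A·C·A·AB·C·A
    A ↦ C
    B ↦ A
    C ↦ AB

A->C, B->A, C->AB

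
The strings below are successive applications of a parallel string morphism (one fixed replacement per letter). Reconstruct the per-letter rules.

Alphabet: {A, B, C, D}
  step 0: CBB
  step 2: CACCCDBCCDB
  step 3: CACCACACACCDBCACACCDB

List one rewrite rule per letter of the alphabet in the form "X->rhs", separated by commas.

  step 2 ⇒ step 3: CACCCDBCCDB ⇒ CA·C·CA·CA·CA·CC·DB·CA·CA·CC·DB
    A ↦ C
    B ↦ DB
    C ↦ CA
    D ↦ CC

A->C, B->DB, C->CA, D->CC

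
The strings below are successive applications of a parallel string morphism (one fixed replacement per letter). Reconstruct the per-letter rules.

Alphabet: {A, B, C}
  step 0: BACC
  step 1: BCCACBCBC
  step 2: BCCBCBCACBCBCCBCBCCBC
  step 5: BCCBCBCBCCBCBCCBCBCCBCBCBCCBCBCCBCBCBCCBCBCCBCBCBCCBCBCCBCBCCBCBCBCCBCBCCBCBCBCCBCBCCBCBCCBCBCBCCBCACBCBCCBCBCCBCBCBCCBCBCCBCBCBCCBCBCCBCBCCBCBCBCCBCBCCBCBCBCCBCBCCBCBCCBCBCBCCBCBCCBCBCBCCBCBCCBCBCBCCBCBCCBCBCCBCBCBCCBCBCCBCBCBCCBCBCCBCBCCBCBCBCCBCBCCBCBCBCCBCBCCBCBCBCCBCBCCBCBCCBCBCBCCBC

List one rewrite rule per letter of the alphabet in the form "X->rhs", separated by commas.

  step 1 ⇒ step 2: BCCACBCBC ⇒ BCC·BC·BC·AC·BC·BCC·BC·BCC·BC
    A ↦ AC
    B ↦ BCC
    C ↦ BC

A->AC, B->BCC, C->BC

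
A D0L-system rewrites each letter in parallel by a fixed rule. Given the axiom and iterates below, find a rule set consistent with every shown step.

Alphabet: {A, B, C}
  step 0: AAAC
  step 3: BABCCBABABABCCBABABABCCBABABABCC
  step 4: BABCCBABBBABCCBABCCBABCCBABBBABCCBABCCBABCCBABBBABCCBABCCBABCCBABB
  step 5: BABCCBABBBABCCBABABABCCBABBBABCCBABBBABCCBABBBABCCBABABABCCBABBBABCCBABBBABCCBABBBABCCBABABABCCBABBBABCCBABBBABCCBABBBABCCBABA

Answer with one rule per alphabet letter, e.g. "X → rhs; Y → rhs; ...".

  step 4 ⇒ step 5: BABCCBABBBABCCBABCCBABCCBABBBABCCBABCCBABCCBABBBABCCBABCCBABCCBABB ⇒ BA·BCC·BA·B·B·BA·BCC·BA·BA·BA·BCC·BA·B·B·BA·BCC·BA·B·B·BA·BCC·BA·B·B·BA·BCC·BA·BA·BA·BCC·BA·B·B·BA·BCC·BA·B·B·BA·BCC·BA·B·B·BA·BCC·BA·BA·BA·BCC·BA·B·B·BA·BCC·BA·B·B·BA·BCC·BA·B·B·BA·BCC·BA·BA
    A ↦ BCC
    B ↦ BA
    C ↦ B

A->BCC, B->BA, C->B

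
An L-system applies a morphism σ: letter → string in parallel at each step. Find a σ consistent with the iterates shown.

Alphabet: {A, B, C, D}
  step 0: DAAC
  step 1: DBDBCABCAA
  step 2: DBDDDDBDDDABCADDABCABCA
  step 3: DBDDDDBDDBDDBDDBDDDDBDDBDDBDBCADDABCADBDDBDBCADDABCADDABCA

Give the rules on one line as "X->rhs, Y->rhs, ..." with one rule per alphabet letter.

  step 2 ⇒ step 3: DBDDDDBDDDABCADDABCABCA ⇒ DBD·DD·DBD·DBD·DBD·DBD·DD·DBD·DBD·DBD·BCA·DD·A·BCA·DBD·DBD·BCA·DD·A·BCA·DD·A·BCA
    A ↦ BCA
    B ↦ DD
    C ↦ A
    D ↦ DBD

A->BCA, B->DD, C->A, D->DBD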